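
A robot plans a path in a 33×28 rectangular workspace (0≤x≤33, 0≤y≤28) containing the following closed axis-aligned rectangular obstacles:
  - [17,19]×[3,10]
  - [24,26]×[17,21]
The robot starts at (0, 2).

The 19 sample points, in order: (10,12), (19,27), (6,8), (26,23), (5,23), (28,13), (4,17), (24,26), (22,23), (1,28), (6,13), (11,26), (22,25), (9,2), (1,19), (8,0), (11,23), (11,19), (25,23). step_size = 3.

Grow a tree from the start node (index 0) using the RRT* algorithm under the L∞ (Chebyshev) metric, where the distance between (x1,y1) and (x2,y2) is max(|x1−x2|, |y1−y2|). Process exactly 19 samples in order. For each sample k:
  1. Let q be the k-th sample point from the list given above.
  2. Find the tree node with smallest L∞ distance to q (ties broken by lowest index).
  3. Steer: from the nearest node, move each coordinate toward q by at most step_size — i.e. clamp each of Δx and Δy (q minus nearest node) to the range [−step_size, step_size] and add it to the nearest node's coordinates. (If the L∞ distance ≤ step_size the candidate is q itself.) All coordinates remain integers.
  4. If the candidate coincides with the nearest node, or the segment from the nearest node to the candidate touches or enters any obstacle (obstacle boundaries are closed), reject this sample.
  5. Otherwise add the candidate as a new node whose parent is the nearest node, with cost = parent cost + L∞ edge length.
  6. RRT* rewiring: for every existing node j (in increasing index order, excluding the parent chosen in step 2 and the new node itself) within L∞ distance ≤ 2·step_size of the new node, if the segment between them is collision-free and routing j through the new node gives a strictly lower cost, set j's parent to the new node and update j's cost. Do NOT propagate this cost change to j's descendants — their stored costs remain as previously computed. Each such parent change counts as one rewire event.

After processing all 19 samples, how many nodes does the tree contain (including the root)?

Node count: 19

1. q=(10,12) nearest=0 d=10 new=(3,5) → add node 1 parent=0 cost=3
2. q=(19,27) nearest=1 d=22 new=(6,8) → add node 2 parent=1 cost=6
3. q=(6,8) nearest=2 d=0 → coincident, reject
4. q=(26,23) nearest=2 d=20 new=(9,11) → add node 3 parent=2 cost=9
5. q=(5,23) nearest=3 d=12 new=(6,14) → add node 4 parent=3 cost=12
6. q=(28,13) nearest=3 d=19 new=(12,13) → add node 5 parent=3 cost=12
7. q=(4,17) nearest=4 d=3 new=(4,17) → add node 6 parent=4 cost=15
8. q=(24,26) nearest=5 d=13 new=(15,16) → add node 7 parent=5 cost=15
9. q=(22,23) nearest=7 d=7 new=(18,19) → add node 8 parent=7 cost=18
10. q=(1,28) nearest=6 d=11 new=(1,20) → add node 9 parent=6 cost=18
11. q=(6,13) nearest=4 d=1 new=(6,13) → add node 10 parent=4 cost=13
12. q=(11,26) nearest=8 d=7 new=(15,22) → add node 11 parent=8 cost=21
13. q=(22,25) nearest=8 d=6 new=(21,22) → add node 12 parent=8 cost=21
14. q=(9,2) nearest=1 d=6 new=(6,2) → add node 13 parent=1 cost=6
15. q=(1,19) nearest=9 d=1 new=(1,19) → add node 14 parent=9 cost=19
16. q=(8,0) nearest=13 d=2 new=(8,0) → add node 15 parent=13 cost=8
17. q=(11,23) nearest=11 d=4 new=(12,23) → add node 16 parent=11 cost=24
18. q=(11,19) nearest=7 d=4 new=(12,19) → add node 17 parent=7 cost=18; rewire 16→17 (22<24)
19. q=(25,23) nearest=12 d=4 new=(24,23) → add node 18 parent=12 cost=24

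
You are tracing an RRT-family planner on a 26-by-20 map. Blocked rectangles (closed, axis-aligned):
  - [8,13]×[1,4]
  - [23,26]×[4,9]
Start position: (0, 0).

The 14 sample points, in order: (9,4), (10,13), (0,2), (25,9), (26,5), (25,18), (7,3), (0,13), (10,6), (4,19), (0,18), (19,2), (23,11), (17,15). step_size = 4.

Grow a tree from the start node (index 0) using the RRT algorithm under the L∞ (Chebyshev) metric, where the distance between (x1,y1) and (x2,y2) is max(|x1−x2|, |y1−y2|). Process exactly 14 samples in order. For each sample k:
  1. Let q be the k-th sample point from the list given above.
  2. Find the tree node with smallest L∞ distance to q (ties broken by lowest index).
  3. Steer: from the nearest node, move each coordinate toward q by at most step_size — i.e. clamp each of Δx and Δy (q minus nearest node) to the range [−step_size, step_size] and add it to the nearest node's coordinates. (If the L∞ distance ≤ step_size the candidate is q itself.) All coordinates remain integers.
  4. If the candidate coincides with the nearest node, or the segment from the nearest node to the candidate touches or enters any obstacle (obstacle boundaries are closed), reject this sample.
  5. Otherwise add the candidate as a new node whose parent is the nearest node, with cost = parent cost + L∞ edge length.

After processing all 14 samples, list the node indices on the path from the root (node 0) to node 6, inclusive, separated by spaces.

1. q=(9,4) nearest=0 d=9 new=(4,4) → add node 1 parent=0 cost=4
2. q=(10,13) nearest=1 d=9 new=(8,8) → add node 2 parent=1 cost=8
3. q=(0,2) nearest=0 d=2 new=(0,2) → add node 3 parent=0 cost=2
4. q=(25,9) nearest=2 d=17 new=(12,9) → add node 4 parent=2 cost=12
5. q=(26,5) nearest=4 d=14 new=(16,5) → add node 5 parent=4 cost=16
6. q=(25,18) nearest=4 d=13 new=(16,13) → add node 6 parent=4 cost=16
7. q=(7,3) nearest=1 d=3 new=(7,3) → add node 7 parent=1 cost=7
8. q=(0,13) nearest=2 d=8 new=(4,12) → add node 8 parent=2 cost=12
9. q=(10,6) nearest=2 d=2 new=(10,6) → add node 9 parent=2 cost=10
10. q=(4,19) nearest=8 d=7 new=(4,16) → add node 10 parent=8 cost=16
11. q=(0,18) nearest=10 d=4 new=(0,18) → add node 11 parent=10 cost=20
12. q=(19,2) nearest=5 d=3 new=(19,2) → add node 12 parent=5 cost=19
13. q=(23,11) nearest=5 d=7 new=(20,9) → add node 13 parent=5 cost=20
14. q=(17,15) nearest=6 d=2 new=(17,15) → add node 14 parent=6 cost=18

Path: 0 1 2 4 6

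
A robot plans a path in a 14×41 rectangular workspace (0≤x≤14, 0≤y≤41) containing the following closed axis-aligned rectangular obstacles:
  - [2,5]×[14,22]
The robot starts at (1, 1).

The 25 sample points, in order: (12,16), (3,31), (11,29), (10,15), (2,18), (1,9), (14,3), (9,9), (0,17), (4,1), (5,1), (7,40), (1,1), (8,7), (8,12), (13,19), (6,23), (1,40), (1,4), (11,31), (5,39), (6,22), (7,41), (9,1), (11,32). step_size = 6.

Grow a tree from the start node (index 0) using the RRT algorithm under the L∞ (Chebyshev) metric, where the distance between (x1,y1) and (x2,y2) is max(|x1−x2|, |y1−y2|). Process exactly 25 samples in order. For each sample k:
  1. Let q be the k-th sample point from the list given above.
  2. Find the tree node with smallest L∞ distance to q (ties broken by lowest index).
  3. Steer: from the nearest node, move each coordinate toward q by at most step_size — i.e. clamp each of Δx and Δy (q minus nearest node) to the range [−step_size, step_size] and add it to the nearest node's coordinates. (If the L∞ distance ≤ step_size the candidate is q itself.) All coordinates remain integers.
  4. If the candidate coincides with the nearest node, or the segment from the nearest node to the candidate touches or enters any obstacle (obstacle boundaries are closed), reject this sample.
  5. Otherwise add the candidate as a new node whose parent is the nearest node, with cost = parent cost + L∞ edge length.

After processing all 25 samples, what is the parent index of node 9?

1. q=(12,16) nearest=0 d=15 new=(7,7) → add node 1 parent=0 cost=6
2. q=(3,31) nearest=1 d=24 new=(3,13) → add node 2 parent=1 cost=12
3. q=(11,29) nearest=2 d=16 new=(9,19) → blocked by [2,5]×[14,22], reject
4. q=(10,15) nearest=2 d=7 new=(9,15) → add node 3 parent=2 cost=18
5. q=(2,18) nearest=2 d=5 new=(2,18) → blocked by [2,5]×[14,22], reject
6. q=(1,9) nearest=2 d=4 new=(1,9) → add node 4 parent=2 cost=16
7. q=(14,3) nearest=1 d=7 new=(13,3) → add node 5 parent=1 cost=12
8. q=(9,9) nearest=1 d=2 new=(9,9) → add node 6 parent=1 cost=8
9. q=(0,17) nearest=2 d=4 new=(0,17) → blocked by [2,5]×[14,22], reject
10. q=(4,1) nearest=0 d=3 new=(4,1) → add node 7 parent=0 cost=3
11. q=(5,1) nearest=7 d=1 new=(5,1) → add node 8 parent=7 cost=4
12. q=(7,40) nearest=3 d=25 new=(7,21) → add node 9 parent=3 cost=24
13. q=(1,1) nearest=0 d=0 → coincident, reject
14. q=(8,7) nearest=1 d=1 new=(8,7) → add node 10 parent=1 cost=7
15. q=(8,12) nearest=3 d=3 new=(8,12) → add node 11 parent=3 cost=21
16. q=(13,19) nearest=3 d=4 new=(13,19) → add node 12 parent=3 cost=22
17. q=(6,23) nearest=9 d=2 new=(6,23) → add node 13 parent=9 cost=26
18. q=(1,40) nearest=13 d=17 new=(1,29) → add node 14 parent=13 cost=32
19. q=(1,4) nearest=0 d=3 new=(1,4) → add node 15 parent=0 cost=3
20. q=(11,31) nearest=13 d=8 new=(11,29) → add node 16 parent=13 cost=32
21. q=(5,39) nearest=14 d=10 new=(5,35) → add node 17 parent=14 cost=38
22. q=(6,22) nearest=9 d=1 new=(6,22) → add node 18 parent=9 cost=25
23. q=(7,41) nearest=17 d=6 new=(7,41) → add node 19 parent=17 cost=44
24. q=(9,1) nearest=5 d=4 new=(9,1) → add node 20 parent=5 cost=16
25. q=(11,32) nearest=16 d=3 new=(11,32) → add node 21 parent=16 cost=35

Parent of node 9: 3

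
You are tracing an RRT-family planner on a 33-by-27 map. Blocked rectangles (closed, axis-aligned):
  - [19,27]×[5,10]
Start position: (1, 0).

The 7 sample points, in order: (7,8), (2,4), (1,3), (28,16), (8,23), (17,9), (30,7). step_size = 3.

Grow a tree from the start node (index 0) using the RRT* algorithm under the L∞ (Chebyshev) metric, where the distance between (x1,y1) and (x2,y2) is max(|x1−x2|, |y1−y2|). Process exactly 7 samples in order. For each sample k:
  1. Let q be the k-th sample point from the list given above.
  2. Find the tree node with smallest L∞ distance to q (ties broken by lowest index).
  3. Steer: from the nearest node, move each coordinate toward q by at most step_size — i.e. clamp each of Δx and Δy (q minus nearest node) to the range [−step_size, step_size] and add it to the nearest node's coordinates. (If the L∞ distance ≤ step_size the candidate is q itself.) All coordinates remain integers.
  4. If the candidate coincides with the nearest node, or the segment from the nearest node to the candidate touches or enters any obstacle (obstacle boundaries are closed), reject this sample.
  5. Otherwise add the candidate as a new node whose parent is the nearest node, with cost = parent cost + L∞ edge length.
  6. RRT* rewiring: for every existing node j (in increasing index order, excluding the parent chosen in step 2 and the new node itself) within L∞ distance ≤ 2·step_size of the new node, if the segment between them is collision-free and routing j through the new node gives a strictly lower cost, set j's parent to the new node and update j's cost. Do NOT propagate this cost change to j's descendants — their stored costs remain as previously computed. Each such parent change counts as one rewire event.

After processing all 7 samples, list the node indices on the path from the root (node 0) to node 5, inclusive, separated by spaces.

Path: 0 1 4 5

1. q=(7,8) nearest=0 d=8 new=(4,3) → add node 1 parent=0 cost=3
2. q=(2,4) nearest=1 d=2 new=(2,4) → add node 2 parent=1 cost=5
3. q=(1,3) nearest=2 d=1 new=(1,3) → add node 3 parent=2 cost=6
4. q=(28,16) nearest=1 d=24 new=(7,6) → add node 4 parent=1 cost=6
5. q=(8,23) nearest=4 d=17 new=(8,9) → add node 5 parent=4 cost=9
6. q=(17,9) nearest=5 d=9 new=(11,9) → add node 6 parent=5 cost=12
7. q=(30,7) nearest=6 d=19 new=(14,7) → add node 7 parent=6 cost=15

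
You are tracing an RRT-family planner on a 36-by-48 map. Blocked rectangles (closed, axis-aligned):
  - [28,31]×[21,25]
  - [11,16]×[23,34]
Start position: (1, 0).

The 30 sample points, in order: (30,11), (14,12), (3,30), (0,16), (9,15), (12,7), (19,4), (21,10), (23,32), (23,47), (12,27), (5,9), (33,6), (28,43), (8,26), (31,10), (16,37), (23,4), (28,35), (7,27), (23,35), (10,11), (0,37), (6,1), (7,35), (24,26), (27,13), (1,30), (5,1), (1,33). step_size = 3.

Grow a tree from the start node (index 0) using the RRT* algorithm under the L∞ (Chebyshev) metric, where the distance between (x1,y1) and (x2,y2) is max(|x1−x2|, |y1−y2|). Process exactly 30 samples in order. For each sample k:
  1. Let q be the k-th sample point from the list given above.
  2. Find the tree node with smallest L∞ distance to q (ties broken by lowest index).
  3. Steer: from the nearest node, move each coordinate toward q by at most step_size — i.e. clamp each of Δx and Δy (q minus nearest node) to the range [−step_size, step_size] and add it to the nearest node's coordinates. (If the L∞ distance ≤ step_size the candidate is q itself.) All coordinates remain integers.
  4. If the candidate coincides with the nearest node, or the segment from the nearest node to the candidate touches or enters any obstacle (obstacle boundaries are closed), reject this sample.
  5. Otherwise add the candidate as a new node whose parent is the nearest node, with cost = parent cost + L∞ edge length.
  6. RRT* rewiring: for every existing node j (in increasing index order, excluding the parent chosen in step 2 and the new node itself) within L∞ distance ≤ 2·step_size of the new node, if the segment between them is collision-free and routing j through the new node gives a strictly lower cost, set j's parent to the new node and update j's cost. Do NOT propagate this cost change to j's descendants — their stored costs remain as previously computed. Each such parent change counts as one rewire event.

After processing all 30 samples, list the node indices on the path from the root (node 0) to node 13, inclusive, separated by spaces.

Path: 0 1 2 6 7 8 13

1. q=(30,11) nearest=0 d=29 new=(4,3) → add node 1 parent=0 cost=3
2. q=(14,12) nearest=1 d=10 new=(7,6) → add node 2 parent=1 cost=6
3. q=(3,30) nearest=2 d=24 new=(4,9) → add node 3 parent=2 cost=9
4. q=(0,16) nearest=3 d=7 new=(1,12) → add node 4 parent=3 cost=12
5. q=(9,15) nearest=3 d=6 new=(7,12) → add node 5 parent=3 cost=12
6. q=(12,7) nearest=2 d=5 new=(10,7) → add node 6 parent=2 cost=9
7. q=(19,4) nearest=6 d=9 new=(13,4) → add node 7 parent=6 cost=12
8. q=(21,10) nearest=7 d=8 new=(16,7) → add node 8 parent=7 cost=15
9. q=(23,32) nearest=5 d=20 new=(10,15) → add node 9 parent=5 cost=15
10. q=(23,47) nearest=9 d=32 new=(13,18) → add node 10 parent=9 cost=18
11. q=(12,27) nearest=10 d=9 new=(12,21) → add node 11 parent=10 cost=21
12. q=(5,9) nearest=3 d=1 new=(5,9) → add node 12 parent=3 cost=10
13. q=(33,6) nearest=8 d=17 new=(19,6) → add node 13 parent=8 cost=18
14. q=(28,43) nearest=11 d=22 new=(15,24) → blocked by [11,16]×[23,34], reject
15. q=(8,26) nearest=11 d=5 new=(9,24) → add node 14 parent=11 cost=24
16. q=(31,10) nearest=13 d=12 new=(22,9) → add node 15 parent=13 cost=21
17. q=(16,37) nearest=14 d=13 new=(12,27) → blocked by [11,16]×[23,34], reject
18. q=(23,4) nearest=13 d=4 new=(22,4) → add node 16 parent=13 cost=21
19. q=(28,35) nearest=11 d=16 new=(15,24) → blocked by [11,16]×[23,34], reject
20. q=(7,27) nearest=14 d=3 new=(7,27) → add node 17 parent=14 cost=27
21. q=(23,35) nearest=11 d=14 new=(15,24) → blocked by [11,16]×[23,34], reject
22. q=(10,11) nearest=5 d=3 new=(10,11) → add node 18 parent=5 cost=15
23. q=(0,37) nearest=17 d=10 new=(4,30) → add node 19 parent=17 cost=30
24. q=(6,1) nearest=1 d=2 new=(6,1) → add node 20 parent=1 cost=5
25. q=(7,35) nearest=19 d=5 new=(7,33) → add node 21 parent=19 cost=33
26. q=(24,26) nearest=10 d=11 new=(16,21) → add node 22 parent=10 cost=21
27. q=(27,13) nearest=15 d=5 new=(25,12) → add node 23 parent=15 cost=24
28. q=(1,30) nearest=19 d=3 new=(1,30) → add node 24 parent=19 cost=33
29. q=(5,1) nearest=20 d=1 new=(5,1) → add node 25 parent=20 cost=6
30. q=(1,33) nearest=19 d=3 new=(1,33) → add node 26 parent=19 cost=33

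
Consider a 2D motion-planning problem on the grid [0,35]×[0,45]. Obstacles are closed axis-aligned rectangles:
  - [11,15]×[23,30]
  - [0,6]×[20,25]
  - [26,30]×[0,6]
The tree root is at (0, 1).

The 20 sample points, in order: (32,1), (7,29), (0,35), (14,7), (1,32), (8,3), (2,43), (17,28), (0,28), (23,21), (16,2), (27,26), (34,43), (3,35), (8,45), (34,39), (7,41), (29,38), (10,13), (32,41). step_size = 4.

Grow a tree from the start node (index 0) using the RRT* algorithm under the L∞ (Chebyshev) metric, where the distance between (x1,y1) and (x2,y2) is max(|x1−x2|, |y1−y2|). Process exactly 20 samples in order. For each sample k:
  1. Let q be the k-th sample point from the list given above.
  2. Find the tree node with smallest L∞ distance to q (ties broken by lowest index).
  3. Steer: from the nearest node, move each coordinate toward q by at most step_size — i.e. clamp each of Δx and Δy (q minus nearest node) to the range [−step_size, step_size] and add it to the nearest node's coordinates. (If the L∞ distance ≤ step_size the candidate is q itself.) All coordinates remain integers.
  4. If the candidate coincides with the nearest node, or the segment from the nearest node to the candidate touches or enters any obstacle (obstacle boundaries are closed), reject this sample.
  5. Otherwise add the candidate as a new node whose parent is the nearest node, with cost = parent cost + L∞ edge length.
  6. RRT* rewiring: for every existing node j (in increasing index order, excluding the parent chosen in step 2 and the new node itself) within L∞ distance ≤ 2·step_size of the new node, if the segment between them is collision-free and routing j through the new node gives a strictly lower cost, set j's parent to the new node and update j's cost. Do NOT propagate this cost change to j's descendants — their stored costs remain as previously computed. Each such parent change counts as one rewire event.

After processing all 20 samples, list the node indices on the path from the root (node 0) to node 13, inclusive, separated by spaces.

Path: 0 1 4 8 10 11 12 13

1. q=(32,1) nearest=0 d=32 new=(4,1) → add node 1 parent=0 cost=4
2. q=(7,29) nearest=0 d=28 new=(4,5) → add node 2 parent=0 cost=4
3. q=(0,35) nearest=2 d=30 new=(0,9) → add node 3 parent=2 cost=8
4. q=(14,7) nearest=1 d=10 new=(8,5) → add node 4 parent=1 cost=8
5. q=(1,32) nearest=3 d=23 new=(1,13) → add node 5 parent=3 cost=12
6. q=(8,3) nearest=4 d=2 new=(8,3) → add node 6 parent=4 cost=10
7. q=(2,43) nearest=5 d=30 new=(2,17) → add node 7 parent=5 cost=16
8. q=(17,28) nearest=7 d=15 new=(6,21) → blocked by [0,6]×[20,25], reject
9. q=(0,28) nearest=7 d=11 new=(0,21) → blocked by [0,6]×[20,25], reject
10. q=(23,21) nearest=4 d=16 new=(12,9) → add node 8 parent=4 cost=12
11. q=(16,2) nearest=8 d=7 new=(16,5) → add node 9 parent=8 cost=16
12. q=(27,26) nearest=8 d=17 new=(16,13) → add node 10 parent=8 cost=16
13. q=(34,43) nearest=10 d=30 new=(20,17) → add node 11 parent=10 cost=20
14. q=(3,35) nearest=7 d=18 new=(3,21) → blocked by [0,6]×[20,25], reject
15. q=(8,45) nearest=7 d=28 new=(6,21) → blocked by [0,6]×[20,25], reject
16. q=(34,39) nearest=11 d=22 new=(24,21) → add node 12 parent=11 cost=24
17. q=(7,41) nearest=12 d=20 new=(20,25) → add node 13 parent=12 cost=28
18. q=(29,38) nearest=13 d=13 new=(24,29) → add node 14 parent=13 cost=32
19. q=(10,13) nearest=8 d=4 new=(10,13) → add node 15 parent=8 cost=16
20. q=(32,41) nearest=14 d=12 new=(28,33) → add node 16 parent=14 cost=36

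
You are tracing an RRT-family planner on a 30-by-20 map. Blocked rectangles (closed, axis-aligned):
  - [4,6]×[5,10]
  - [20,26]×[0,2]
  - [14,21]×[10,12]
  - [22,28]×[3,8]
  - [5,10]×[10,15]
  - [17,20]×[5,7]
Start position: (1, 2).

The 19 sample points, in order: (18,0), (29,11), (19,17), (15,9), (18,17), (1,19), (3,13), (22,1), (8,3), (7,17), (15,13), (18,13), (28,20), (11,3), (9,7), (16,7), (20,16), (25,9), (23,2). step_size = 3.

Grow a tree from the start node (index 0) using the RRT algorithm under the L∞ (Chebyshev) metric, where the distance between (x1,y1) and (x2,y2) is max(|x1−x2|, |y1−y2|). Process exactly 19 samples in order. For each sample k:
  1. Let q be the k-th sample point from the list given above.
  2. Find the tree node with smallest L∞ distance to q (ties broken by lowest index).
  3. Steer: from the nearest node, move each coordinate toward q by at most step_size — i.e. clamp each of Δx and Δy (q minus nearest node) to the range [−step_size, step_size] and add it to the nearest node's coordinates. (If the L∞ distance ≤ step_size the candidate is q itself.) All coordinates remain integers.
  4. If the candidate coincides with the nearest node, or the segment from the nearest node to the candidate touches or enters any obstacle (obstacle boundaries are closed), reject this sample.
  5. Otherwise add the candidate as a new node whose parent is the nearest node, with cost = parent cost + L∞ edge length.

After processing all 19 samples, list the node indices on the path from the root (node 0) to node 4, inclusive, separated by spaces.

1. q=(18,0) nearest=0 d=17 new=(4,0) → add node 1 parent=0 cost=3
2. q=(29,11) nearest=1 d=25 new=(7,3) → add node 2 parent=1 cost=6
3. q=(19,17) nearest=2 d=14 new=(10,6) → add node 3 parent=2 cost=9
4. q=(15,9) nearest=3 d=5 new=(13,9) → add node 4 parent=3 cost=12
5. q=(18,17) nearest=4 d=8 new=(16,12) → blocked by [14,21]×[10,12], reject
6. q=(1,19) nearest=4 d=12 new=(10,12) → blocked by [5,10]×[10,15], reject
7. q=(3,13) nearest=3 d=7 new=(7,9) → add node 5 parent=3 cost=12
8. q=(22,1) nearest=4 d=9 new=(16,6) → add node 6 parent=4 cost=15
9. q=(8,3) nearest=2 d=1 new=(8,3) → add node 7 parent=2 cost=7
10. q=(7,17) nearest=4 d=8 new=(10,12) → blocked by [5,10]×[10,15], reject
11. q=(15,13) nearest=4 d=4 new=(15,12) → blocked by [14,21]×[10,12], reject
12. q=(18,13) nearest=4 d=5 new=(16,12) → blocked by [14,21]×[10,12], reject
13. q=(28,20) nearest=6 d=14 new=(19,9) → blocked by [17,20]×[5,7], reject
14. q=(11,3) nearest=3 d=3 new=(11,3) → add node 8 parent=3 cost=12
15. q=(9,7) nearest=3 d=1 new=(9,7) → add node 9 parent=3 cost=10
16. q=(16,7) nearest=6 d=1 new=(16,7) → add node 10 parent=6 cost=16
17. q=(20,16) nearest=4 d=7 new=(16,12) → blocked by [14,21]×[10,12], reject
18. q=(25,9) nearest=6 d=9 new=(19,9) → blocked by [17,20]×[5,7], reject
19. q=(23,2) nearest=6 d=7 new=(19,3) → blocked by [17,20]×[5,7], reject

Path: 0 1 2 3 4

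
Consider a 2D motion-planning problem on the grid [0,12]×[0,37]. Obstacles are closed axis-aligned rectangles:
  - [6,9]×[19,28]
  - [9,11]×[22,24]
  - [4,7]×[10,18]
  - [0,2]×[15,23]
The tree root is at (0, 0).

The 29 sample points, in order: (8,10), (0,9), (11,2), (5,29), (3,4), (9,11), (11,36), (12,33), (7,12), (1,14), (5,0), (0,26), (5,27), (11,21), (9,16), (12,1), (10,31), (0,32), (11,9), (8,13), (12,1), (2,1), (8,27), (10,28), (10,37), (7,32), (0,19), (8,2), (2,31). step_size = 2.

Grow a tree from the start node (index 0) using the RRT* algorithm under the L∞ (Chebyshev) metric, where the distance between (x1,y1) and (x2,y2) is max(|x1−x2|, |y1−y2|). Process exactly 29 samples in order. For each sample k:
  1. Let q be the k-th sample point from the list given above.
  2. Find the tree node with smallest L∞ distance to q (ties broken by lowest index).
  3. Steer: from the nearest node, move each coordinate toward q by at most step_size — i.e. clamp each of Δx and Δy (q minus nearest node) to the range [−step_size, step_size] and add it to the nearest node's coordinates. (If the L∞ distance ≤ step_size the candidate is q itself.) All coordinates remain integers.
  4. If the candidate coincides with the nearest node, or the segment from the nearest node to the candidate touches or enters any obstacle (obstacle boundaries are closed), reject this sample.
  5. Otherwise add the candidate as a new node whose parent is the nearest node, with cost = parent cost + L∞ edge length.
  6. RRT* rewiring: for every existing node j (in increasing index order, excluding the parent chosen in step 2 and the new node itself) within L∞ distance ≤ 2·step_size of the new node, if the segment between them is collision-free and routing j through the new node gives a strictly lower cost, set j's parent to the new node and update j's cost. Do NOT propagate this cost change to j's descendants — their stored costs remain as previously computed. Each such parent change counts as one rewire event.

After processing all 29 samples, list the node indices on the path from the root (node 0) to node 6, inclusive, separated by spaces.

1. q=(8,10) nearest=0 d=10 new=(2,2) → add node 1 parent=0 cost=2
2. q=(0,9) nearest=1 d=7 new=(0,4) → add node 2 parent=1 cost=4
3. q=(11,2) nearest=1 d=9 new=(4,2) → add node 3 parent=1 cost=4
4. q=(5,29) nearest=2 d=25 new=(2,6) → add node 4 parent=2 cost=6
5. q=(3,4) nearest=1 d=2 new=(3,4) → add node 5 parent=1 cost=4
6. q=(9,11) nearest=4 d=7 new=(4,8) → add node 6 parent=4 cost=8
7. q=(11,36) nearest=6 d=28 new=(6,10) → blocked by [4,7]×[10,18], reject
8. q=(12,33) nearest=6 d=25 new=(6,10) → blocked by [4,7]×[10,18], reject
9. q=(7,12) nearest=6 d=4 new=(6,10) → blocked by [4,7]×[10,18], reject
10. q=(1,14) nearest=6 d=6 new=(2,10) → add node 7 parent=6 cost=10
11. q=(5,0) nearest=3 d=2 new=(5,0) → add node 8 parent=3 cost=6
12. q=(0,26) nearest=7 d=16 new=(0,12) → add node 9 parent=7 cost=12
13. q=(5,27) nearest=9 d=15 new=(2,14) → add node 10 parent=9 cost=14
14. q=(11,21) nearest=10 d=9 new=(4,16) → blocked by [4,7]×[10,18], reject
15. q=(9,16) nearest=7 d=7 new=(4,12) → blocked by [4,7]×[10,18], reject
16. q=(12,1) nearest=8 d=7 new=(7,1) → add node 11 parent=8 cost=8
17. q=(10,31) nearest=10 d=17 new=(4,16) → blocked by [4,7]×[10,18], reject
18. q=(0,32) nearest=10 d=18 new=(0,16) → blocked by [0,2]×[15,23], reject
19. q=(11,9) nearest=3 d=7 new=(6,4) → add node 12 parent=3 cost=6
20. q=(8,13) nearest=6 d=5 new=(6,10) → blocked by [4,7]×[10,18], reject
21. q=(12,1) nearest=11 d=5 new=(9,1) → add node 13 parent=11 cost=10
22. q=(2,1) nearest=1 d=1 new=(2,1) → add node 14 parent=1 cost=3
23. q=(8,27) nearest=10 d=13 new=(4,16) → blocked by [4,7]×[10,18], reject
24. q=(10,28) nearest=10 d=14 new=(4,16) → blocked by [4,7]×[10,18], reject
25. q=(10,37) nearest=10 d=23 new=(4,16) → blocked by [4,7]×[10,18], reject
26. q=(7,32) nearest=10 d=18 new=(4,16) → blocked by [4,7]×[10,18], reject
27. q=(0,19) nearest=10 d=5 new=(0,16) → blocked by [0,2]×[15,23], reject
28. q=(8,2) nearest=11 d=1 new=(8,2) → add node 15 parent=11 cost=9
29. q=(2,31) nearest=10 d=17 new=(2,16) → blocked by [0,2]×[15,23], reject

Path: 0 1 2 4 6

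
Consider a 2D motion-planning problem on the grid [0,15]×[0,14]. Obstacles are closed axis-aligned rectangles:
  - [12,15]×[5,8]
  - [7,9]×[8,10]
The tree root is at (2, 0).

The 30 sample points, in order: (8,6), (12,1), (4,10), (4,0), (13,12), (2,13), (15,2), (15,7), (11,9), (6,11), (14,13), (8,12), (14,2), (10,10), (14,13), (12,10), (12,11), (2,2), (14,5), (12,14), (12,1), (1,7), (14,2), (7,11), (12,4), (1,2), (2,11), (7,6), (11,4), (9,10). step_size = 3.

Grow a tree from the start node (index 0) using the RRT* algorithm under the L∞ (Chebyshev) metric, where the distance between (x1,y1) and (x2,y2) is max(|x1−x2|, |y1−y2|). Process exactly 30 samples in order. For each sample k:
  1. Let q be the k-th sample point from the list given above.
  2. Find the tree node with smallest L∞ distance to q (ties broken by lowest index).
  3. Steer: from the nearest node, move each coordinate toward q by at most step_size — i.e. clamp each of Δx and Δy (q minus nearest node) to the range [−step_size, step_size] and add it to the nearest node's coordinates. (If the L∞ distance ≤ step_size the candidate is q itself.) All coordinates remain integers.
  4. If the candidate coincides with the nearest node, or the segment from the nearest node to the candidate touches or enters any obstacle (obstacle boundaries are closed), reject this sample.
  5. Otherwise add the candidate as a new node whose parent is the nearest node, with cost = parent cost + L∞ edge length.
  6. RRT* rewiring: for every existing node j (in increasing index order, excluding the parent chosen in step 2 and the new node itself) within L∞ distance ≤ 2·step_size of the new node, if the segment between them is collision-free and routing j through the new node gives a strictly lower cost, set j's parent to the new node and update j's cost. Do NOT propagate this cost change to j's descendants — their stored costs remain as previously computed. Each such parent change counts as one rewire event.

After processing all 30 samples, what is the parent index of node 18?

1. q=(8,6) nearest=0 d=6 new=(5,3) → add node 1 parent=0 cost=3
2. q=(12,1) nearest=1 d=7 new=(8,1) → add node 2 parent=1 cost=6
3. q=(4,10) nearest=1 d=7 new=(4,6) → add node 3 parent=1 cost=6
4. q=(4,0) nearest=0 d=2 new=(4,0) → add node 4 parent=0 cost=2
5. q=(13,12) nearest=1 d=9 new=(8,6) → add node 5 parent=1 cost=6
6. q=(2,13) nearest=3 d=7 new=(2,9) → add node 6 parent=3 cost=9
7. q=(15,2) nearest=2 d=7 new=(11,2) → add node 7 parent=2 cost=9
8. q=(15,7) nearest=7 d=5 new=(14,5) → blocked by [12,15]×[5,8], reject
9. q=(11,9) nearest=5 d=3 new=(11,9) → add node 8 parent=5 cost=9
10. q=(6,11) nearest=6 d=4 new=(5,11) → add node 9 parent=6 cost=12
11. q=(14,13) nearest=8 d=4 new=(14,12) → add node 10 parent=8 cost=12
12. q=(8,12) nearest=8 d=3 new=(8,12) → add node 11 parent=8 cost=12
13. q=(14,2) nearest=7 d=3 new=(14,2) → add node 12 parent=7 cost=12
14. q=(10,10) nearest=8 d=1 new=(10,10) → add node 13 parent=8 cost=10
15. q=(14,13) nearest=10 d=1 new=(14,13) → add node 14 parent=10 cost=13
16. q=(12,10) nearest=8 d=1 new=(12,10) → add node 15 parent=8 cost=10
17. q=(12,11) nearest=15 d=1 new=(12,11) → add node 16 parent=15 cost=11
18. q=(2,2) nearest=0 d=2 new=(2,2) → add node 17 parent=0 cost=2
19. q=(14,5) nearest=7 d=3 new=(14,5) → blocked by [12,15]×[5,8], reject
20. q=(12,14) nearest=10 d=2 new=(12,14) → add node 18 parent=10 cost=14
21. q=(12,1) nearest=7 d=1 new=(12,1) → add node 19 parent=7 cost=10
22. q=(1,7) nearest=6 d=2 new=(1,7) → add node 20 parent=6 cost=11
23. q=(14,2) nearest=12 d=0 → coincident, reject
24. q=(7,11) nearest=11 d=1 new=(7,11) → add node 21 parent=11 cost=13
25. q=(12,4) nearest=7 d=2 new=(12,4) → add node 22 parent=7 cost=11
26. q=(1,2) nearest=17 d=1 new=(1,2) → add node 23 parent=17 cost=3; rewire 20→23 (8<11)
27. q=(2,11) nearest=6 d=2 new=(2,11) → add node 24 parent=6 cost=11
28. q=(7,6) nearest=5 d=1 new=(7,6) → add node 25 parent=5 cost=7
29. q=(11,4) nearest=22 d=1 new=(11,4) → add node 26 parent=22 cost=12
30. q=(9,10) nearest=13 d=1 new=(9,10) → blocked by [7,9]×[8,10], reject

Parent of node 18: 10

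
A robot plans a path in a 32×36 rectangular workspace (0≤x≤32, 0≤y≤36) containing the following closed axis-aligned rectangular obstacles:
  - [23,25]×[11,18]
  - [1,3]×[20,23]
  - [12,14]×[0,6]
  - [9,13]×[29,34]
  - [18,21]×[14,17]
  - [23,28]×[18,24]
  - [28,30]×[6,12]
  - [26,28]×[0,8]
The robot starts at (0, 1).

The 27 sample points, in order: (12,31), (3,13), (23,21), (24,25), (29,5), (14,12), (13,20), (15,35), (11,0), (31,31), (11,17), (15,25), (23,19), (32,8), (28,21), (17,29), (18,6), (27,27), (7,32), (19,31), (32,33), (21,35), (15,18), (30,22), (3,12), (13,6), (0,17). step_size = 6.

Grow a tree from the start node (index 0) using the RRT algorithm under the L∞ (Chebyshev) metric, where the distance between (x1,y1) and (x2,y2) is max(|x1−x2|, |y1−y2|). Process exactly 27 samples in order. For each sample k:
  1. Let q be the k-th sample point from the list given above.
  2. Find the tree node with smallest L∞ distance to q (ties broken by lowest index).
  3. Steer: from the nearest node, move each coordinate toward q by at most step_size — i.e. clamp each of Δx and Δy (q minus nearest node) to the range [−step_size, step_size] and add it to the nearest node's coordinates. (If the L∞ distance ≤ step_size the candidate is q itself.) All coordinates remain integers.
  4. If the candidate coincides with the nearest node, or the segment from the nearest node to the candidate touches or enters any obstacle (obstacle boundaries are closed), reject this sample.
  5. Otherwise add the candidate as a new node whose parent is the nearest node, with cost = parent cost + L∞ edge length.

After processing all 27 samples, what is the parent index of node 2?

Parent of node 2: 1

1. q=(12,31) nearest=0 d=30 new=(6,7) → add node 1 parent=0 cost=6
2. q=(3,13) nearest=1 d=6 new=(3,13) → add node 2 parent=1 cost=12
3. q=(23,21) nearest=1 d=17 new=(12,13) → add node 3 parent=1 cost=12
4. q=(24,25) nearest=3 d=12 new=(18,19) → add node 4 parent=3 cost=18
5. q=(29,5) nearest=4 d=14 new=(24,13) → blocked by [23,25]×[11,18], reject
6. q=(14,12) nearest=3 d=2 new=(14,12) → add node 5 parent=3 cost=14
7. q=(13,20) nearest=4 d=5 new=(13,20) → add node 6 parent=4 cost=23
8. q=(15,35) nearest=6 d=15 new=(15,26) → add node 7 parent=6 cost=29
9. q=(11,0) nearest=1 d=7 new=(11,1) → add node 8 parent=1 cost=12
10. q=(31,31) nearest=4 d=13 new=(24,25) → blocked by [23,28]×[18,24], reject
11. q=(11,17) nearest=6 d=3 new=(11,17) → add node 9 parent=6 cost=26
12. q=(15,25) nearest=7 d=1 new=(15,25) → add node 10 parent=7 cost=30
13. q=(23,19) nearest=4 d=5 new=(23,19) → blocked by [23,28]×[18,24], reject
14. q=(32,8) nearest=4 d=14 new=(24,13) → blocked by [23,25]×[11,18], reject
15. q=(28,21) nearest=4 d=10 new=(24,21) → blocked by [23,28]×[18,24], reject
16. q=(17,29) nearest=7 d=3 new=(17,29) → add node 11 parent=7 cost=32
17. q=(18,6) nearest=5 d=6 new=(18,6) → add node 12 parent=5 cost=20
18. q=(27,27) nearest=4 d=9 new=(24,25) → blocked by [23,28]×[18,24], reject
19. q=(7,32) nearest=7 d=8 new=(9,32) → blocked by [9,13]×[29,34], reject
20. q=(19,31) nearest=11 d=2 new=(19,31) → add node 13 parent=11 cost=34
21. q=(32,33) nearest=13 d=13 new=(25,33) → add node 14 parent=13 cost=40
22. q=(21,35) nearest=13 d=4 new=(21,35) → add node 15 parent=13 cost=38
23. q=(15,18) nearest=6 d=2 new=(15,18) → add node 16 parent=6 cost=25
24. q=(30,22) nearest=13 d=11 new=(25,25) → add node 17 parent=13 cost=40
25. q=(3,12) nearest=2 d=1 new=(3,12) → add node 18 parent=2 cost=13
26. q=(13,6) nearest=8 d=5 new=(13,6) → blocked by [12,14]×[0,6], reject
27. q=(0,17) nearest=2 d=4 new=(0,17) → add node 19 parent=2 cost=16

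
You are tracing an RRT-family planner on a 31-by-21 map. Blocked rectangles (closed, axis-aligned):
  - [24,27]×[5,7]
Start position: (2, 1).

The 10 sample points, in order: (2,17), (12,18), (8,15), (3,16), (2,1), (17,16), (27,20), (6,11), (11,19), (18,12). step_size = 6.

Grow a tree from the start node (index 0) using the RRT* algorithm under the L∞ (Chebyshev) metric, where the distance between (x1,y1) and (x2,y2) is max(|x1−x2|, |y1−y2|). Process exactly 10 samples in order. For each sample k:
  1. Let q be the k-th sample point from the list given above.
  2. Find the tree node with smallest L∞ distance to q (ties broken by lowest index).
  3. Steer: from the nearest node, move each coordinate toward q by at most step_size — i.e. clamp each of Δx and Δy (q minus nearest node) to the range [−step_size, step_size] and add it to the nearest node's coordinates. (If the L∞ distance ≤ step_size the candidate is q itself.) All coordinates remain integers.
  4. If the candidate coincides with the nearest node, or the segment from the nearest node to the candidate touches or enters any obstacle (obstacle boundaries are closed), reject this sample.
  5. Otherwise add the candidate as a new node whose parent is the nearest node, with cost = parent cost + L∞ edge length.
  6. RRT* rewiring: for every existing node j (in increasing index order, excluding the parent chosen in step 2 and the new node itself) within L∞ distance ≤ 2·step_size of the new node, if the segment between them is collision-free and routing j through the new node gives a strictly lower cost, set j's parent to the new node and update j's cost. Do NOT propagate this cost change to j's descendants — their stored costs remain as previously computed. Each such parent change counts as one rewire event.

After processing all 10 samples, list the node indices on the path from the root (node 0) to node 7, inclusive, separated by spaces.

1. q=(2,17) nearest=0 d=16 new=(2,7) → add node 1 parent=0 cost=6
2. q=(12,18) nearest=1 d=11 new=(8,13) → add node 2 parent=1 cost=12
3. q=(8,15) nearest=2 d=2 new=(8,15) → add node 3 parent=2 cost=14
4. q=(3,16) nearest=2 d=5 new=(3,16) → add node 4 parent=2 cost=17
5. q=(2,1) nearest=0 d=0 → coincident, reject
6. q=(17,16) nearest=2 d=9 new=(14,16) → add node 5 parent=2 cost=18
7. q=(27,20) nearest=5 d=13 new=(20,20) → add node 6 parent=5 cost=24
8. q=(6,11) nearest=2 d=2 new=(6,11) → add node 7 parent=2 cost=14
9. q=(11,19) nearest=5 d=3 new=(11,19) → add node 8 parent=5 cost=21
10. q=(18,12) nearest=5 d=4 new=(18,12) → add node 9 parent=5 cost=22

Path: 0 1 2 7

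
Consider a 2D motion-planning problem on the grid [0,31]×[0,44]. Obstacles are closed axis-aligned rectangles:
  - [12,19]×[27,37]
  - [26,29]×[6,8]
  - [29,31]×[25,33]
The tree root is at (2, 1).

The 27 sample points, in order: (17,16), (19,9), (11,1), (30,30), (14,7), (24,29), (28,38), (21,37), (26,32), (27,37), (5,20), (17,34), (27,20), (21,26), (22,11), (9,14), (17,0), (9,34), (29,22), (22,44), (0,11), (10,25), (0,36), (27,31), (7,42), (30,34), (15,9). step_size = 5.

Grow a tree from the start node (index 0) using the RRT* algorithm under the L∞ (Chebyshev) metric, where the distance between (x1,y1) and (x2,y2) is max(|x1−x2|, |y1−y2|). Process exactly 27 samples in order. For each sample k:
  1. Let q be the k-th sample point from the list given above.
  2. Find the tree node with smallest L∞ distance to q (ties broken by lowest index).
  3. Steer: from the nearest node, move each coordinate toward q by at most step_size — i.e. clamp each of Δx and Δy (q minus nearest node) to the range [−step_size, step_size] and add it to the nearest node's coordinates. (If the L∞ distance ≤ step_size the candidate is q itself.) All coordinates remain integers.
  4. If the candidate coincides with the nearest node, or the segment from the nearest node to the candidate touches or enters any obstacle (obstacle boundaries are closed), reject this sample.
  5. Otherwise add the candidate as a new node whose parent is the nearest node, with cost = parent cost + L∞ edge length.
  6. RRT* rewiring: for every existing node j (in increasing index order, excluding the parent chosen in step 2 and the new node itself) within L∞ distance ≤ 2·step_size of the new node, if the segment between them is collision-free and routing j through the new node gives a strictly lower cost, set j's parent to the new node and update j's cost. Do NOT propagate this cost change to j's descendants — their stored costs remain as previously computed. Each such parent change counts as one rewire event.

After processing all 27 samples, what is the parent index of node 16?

Parent of node 16: 3

1. q=(17,16) nearest=0 d=15 new=(7,6) → add node 1 parent=0 cost=5
2. q=(19,9) nearest=1 d=12 new=(12,9) → add node 2 parent=1 cost=10
3. q=(11,1) nearest=1 d=5 new=(11,1) → add node 3 parent=1 cost=10
4. q=(30,30) nearest=2 d=21 new=(17,14) → add node 4 parent=2 cost=15
5. q=(14,7) nearest=2 d=2 new=(14,7) → add node 5 parent=2 cost=12
6. q=(24,29) nearest=4 d=15 new=(22,19) → add node 6 parent=4 cost=20
7. q=(28,38) nearest=6 d=19 new=(27,24) → add node 7 parent=6 cost=25
8. q=(21,37) nearest=7 d=13 new=(22,29) → add node 8 parent=7 cost=30
9. q=(26,32) nearest=8 d=4 new=(26,32) → add node 9 parent=8 cost=34
10. q=(27,37) nearest=9 d=5 new=(27,37) → add node 10 parent=9 cost=39
11. q=(5,20) nearest=2 d=11 new=(7,14) → add node 11 parent=2 cost=15
12. q=(17,34) nearest=8 d=5 new=(17,34) → blocked by [12,19]×[27,37], reject
13. q=(27,20) nearest=7 d=4 new=(27,20) → add node 12 parent=7 cost=29
14. q=(21,26) nearest=8 d=3 new=(21,26) → add node 13 parent=8 cost=33
15. q=(22,11) nearest=4 d=5 new=(22,11) → add node 14 parent=4 cost=20
16. q=(9,14) nearest=11 d=2 new=(9,14) → add node 15 parent=11 cost=17
17. q=(17,0) nearest=3 d=6 new=(16,0) → add node 16 parent=3 cost=15
18. q=(9,34) nearest=13 d=12 new=(16,31) → blocked by [12,19]×[27,37], reject
19. q=(29,22) nearest=7 d=2 new=(29,22) → add node 17 parent=7 cost=27
20. q=(22,44) nearest=10 d=7 new=(22,42) → add node 18 parent=10 cost=44
21. q=(0,11) nearest=1 d=7 new=(2,11) → add node 19 parent=1 cost=10
22. q=(10,25) nearest=4 d=11 new=(12,19) → add node 20 parent=4 cost=20; rewire 13→20 (29<33)
23. q=(0,36) nearest=20 d=17 new=(7,24) → add node 21 parent=20 cost=25
24. q=(27,31) nearest=9 d=1 new=(27,31) → add node 22 parent=9 cost=35
25. q=(7,42) nearest=8 d=15 new=(17,34) → blocked by [12,19]×[27,37], reject
26. q=(30,34) nearest=10 d=3 new=(30,34) → add node 23 parent=10 cost=42
27. q=(15,9) nearest=5 d=2 new=(15,9) → add node 24 parent=5 cost=14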